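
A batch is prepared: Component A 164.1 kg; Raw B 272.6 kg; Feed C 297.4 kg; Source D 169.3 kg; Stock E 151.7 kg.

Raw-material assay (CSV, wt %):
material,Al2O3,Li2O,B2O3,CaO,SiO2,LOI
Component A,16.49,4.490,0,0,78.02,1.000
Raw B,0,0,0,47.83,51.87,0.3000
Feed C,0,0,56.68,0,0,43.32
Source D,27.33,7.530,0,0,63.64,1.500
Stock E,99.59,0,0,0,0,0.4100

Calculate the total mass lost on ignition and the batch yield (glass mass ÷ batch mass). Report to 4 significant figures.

LOI loss = 134.5 kg; glass = 920.6 kg; yield = 87.26%

The intermediate values are displayed with 4-significant-digit rounding in the printout — the working math keeps full float precision in every operation — every reported value is rounded a single time. All derived quantities (LOI, the totals, yield, the five compositions, glass mass) are carried from the batch weights for 920.6 kg of glass in full precision, precisely as stated by either problem or answer.
Each material's LOI contribution:
  Component A: 164.1 × 0.01000 = 1.641 kg
  Raw B: 272.6 × 0.003000 = 0.8178 kg
  Feed C: 297.4 × 0.4332 = 128.8 kg
  Source D: 169.3 × 0.01500 = 2.539 kg
  Stock E: 151.7 × 0.004100 = 0.6220 kg
Total LOI = 134.5 kg
Glass = batch − LOI = 1055 − 134.5 = 920.6 kg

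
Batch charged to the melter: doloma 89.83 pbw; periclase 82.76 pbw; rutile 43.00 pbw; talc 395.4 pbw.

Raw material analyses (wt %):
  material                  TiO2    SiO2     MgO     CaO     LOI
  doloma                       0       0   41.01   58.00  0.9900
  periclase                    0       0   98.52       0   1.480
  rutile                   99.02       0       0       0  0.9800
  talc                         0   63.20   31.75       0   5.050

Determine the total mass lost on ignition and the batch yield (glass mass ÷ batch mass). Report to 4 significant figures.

LOI loss = 22.50 pbw; glass = 588.5 pbw; yield = 96.32%

Rounding to 4 significant digits applies to every intermediate as printed. Full precision is carried at each step. A single rounding yields every reported number. All derived quantities, including yield, ignition loss, net glass mass, the four compositions, the totals, are recomputed using the weight values on 588.5 pbw of glass in full float precision, exactly as printed in problem or answer.
Per-material ignition loss:
  doloma: 89.83 × 0.009900 = 0.8893 pbw
  periclase: 82.76 × 0.01480 = 1.225 pbw
  rutile: 43.00 × 0.009800 = 0.4214 pbw
  talc: 395.4 × 0.05050 = 19.97 pbw
Total LOI = 22.50 pbw
Glass = batch − LOI = 611.0 − 22.50 = 588.5 pbw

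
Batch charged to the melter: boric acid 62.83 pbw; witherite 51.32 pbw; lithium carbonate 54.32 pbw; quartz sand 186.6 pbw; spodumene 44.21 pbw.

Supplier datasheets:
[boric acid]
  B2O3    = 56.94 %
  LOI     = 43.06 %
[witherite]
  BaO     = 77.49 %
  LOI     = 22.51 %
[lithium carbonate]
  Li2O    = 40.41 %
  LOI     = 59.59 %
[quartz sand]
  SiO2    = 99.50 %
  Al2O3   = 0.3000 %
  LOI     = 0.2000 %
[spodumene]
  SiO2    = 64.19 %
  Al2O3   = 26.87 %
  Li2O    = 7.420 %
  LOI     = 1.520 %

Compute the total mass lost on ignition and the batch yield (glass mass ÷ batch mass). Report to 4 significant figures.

LOI loss = 72.02 pbw; glass = 327.3 pbw; yield = 81.96%

Mid-chain values are displayed with 4-significant-digit rounding between the steps. Every computation maintains full precision all the way through — a single rounding completes each reported figure; all derived quantities (LOI, the five compositions, the totals, the yield, glass mass) are recomputed from the batch weights for 327.3 pbw of glass in full float precision, as written in the problem or answer text.
Material-by-material LOI:
  boric acid: 62.83 × 0.4306 = 27.05 pbw
  witherite: 51.32 × 0.2251 = 11.55 pbw
  lithium carbonate: 54.32 × 0.5959 = 32.37 pbw
  quartz sand: 186.6 × 0.002000 = 0.3732 pbw
  spodumene: 44.21 × 0.01520 = 0.6720 pbw
Total LOI = 72.02 pbw
Glass = batch − LOI = 399.3 − 72.02 = 327.3 pbw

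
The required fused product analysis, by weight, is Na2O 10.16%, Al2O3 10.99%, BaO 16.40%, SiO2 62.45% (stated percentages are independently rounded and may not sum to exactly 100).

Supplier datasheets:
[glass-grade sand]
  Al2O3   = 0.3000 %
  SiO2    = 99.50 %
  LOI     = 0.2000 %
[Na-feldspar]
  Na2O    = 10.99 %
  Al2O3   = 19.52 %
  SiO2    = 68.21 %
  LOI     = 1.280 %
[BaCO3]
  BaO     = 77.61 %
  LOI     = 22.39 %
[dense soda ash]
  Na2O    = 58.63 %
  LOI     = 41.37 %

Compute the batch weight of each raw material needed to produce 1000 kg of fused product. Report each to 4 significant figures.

Batch per 1000 kg fused product:
  glass-grade sand: 244.3 kg
  Na-feldspar: 559.3 kg
  BaCO3: 211.3 kg
  dense soda ash: 68.46 kg
Total batch = 1083 kg; LOI loss = 83.28 kg; yield = 92.31%

The intermediate values appear, rounded to 4 significant digits, on the page. Every computation maintains exact precision all the way through — every reported result takes just one rounding — the derived quantities are re-derived from the batch weights per 1000 kg of glass in exact precision (the four compositions, ignition loss, totals, net glass mass, the yield), as given in the problem or the answer.
Target oxide masses per 1000 kg fused product:
  Na2O: 10.16% × 1000 = 101.6 kg
  Al2O3: 10.99% × 1000 = 109.9 kg
  BaO: 16.40% × 1000 = 164.0 kg
  SiO2: 62.45% × 1000 = 624.5 kg
A balance pass over the oxides, working from each reported weight, on the stated basis (delivered sums recover each target modulo rounding of the values):
  Na2O: 559.3·0.1099 + 68.46·0.5863 = 101.6 kg (target 101.6 kg)
  Al2O3: 244.3·0.003000 + 559.3·0.1952 = 109.9 kg (target 109.9 kg)
  BaO: 211.3·0.7761 = 164.0 kg (target 164.0 kg)
  SiO2: 244.3·0.9950 + 559.3·0.6821 = 624.6 kg (target 624.5 kg)
Mass balance on the glass: whole batch net of LOI = 1000 kg (the targets, summed, come to 1000 kg; the stated basis being 1000 kg — differing by rounding only).
Summing the batch: Σ batch = 1083 kg; loss to ignition Σ batch·LOI = 83.28 kg; glass ÷ batch gives a yield of 92.31%.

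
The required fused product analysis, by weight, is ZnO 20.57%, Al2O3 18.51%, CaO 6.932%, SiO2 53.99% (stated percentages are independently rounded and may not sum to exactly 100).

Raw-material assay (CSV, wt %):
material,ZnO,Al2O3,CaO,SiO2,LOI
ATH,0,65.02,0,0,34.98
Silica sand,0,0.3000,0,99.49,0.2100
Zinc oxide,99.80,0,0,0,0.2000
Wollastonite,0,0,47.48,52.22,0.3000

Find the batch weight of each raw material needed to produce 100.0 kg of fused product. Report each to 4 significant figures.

Batch per 100.0 kg fused product:
  ATH: 28.25 kg
  Silica sand: 46.60 kg
  Zinc oxide: 20.61 kg
  Wollastonite: 14.60 kg
Total batch = 110.1 kg; LOI loss = 10.06 kg; yield = 90.86%

Every computation maintains full precision at each step — intermediates are displayed rounded to 4 significant figures in the working. Every reported figure includes exactly one rounding. All derived quantities, which include the yield, four oxide percentages, LOI, totals, net glass mass, are re-derived at full float precision, exactly as printed in either problem or answer, from the batch weights at 100.0 kg of glass.
Target masses of each oxide per 100.0 kg fused product:
  ZnO: 20.57% × 100.0 = 20.57 kg
  Al2O3: 18.51% × 100.0 = 18.51 kg
  CaO: 6.932% × 100.0 = 6.932 kg
  SiO2: 53.99% × 100.0 = 53.99 kg
Sums-versus-targets review applying the batch weights above, on the stated basis (sum by sum, the targets are met exact up to rounding of places):
  ZnO: 20.61·0.9980 = 20.57 kg (target 20.57 kg)
  Al2O3: 28.25·0.6502 + 46.60·0.003000 = 18.51 kg (target 18.51 kg)
  CaO: 14.60·0.4748 = 6.932 kg (target 6.932 kg)
  SiO2: 46.60·0.9949 + 14.60·0.5222 = 53.99 kg (target 53.99 kg)
Glass-mass closure: net batch after ignition = 100.0 kg (per-oxide target masses sum to 100.0 kg; basis as stated: 100.0 kg — a pure rounding effect).
Summing the batch: Σ batch = 110.1 kg; loss to ignition Σ batch·LOI = 10.06 kg; the yield ratio, glass ÷ batch: 90.86%.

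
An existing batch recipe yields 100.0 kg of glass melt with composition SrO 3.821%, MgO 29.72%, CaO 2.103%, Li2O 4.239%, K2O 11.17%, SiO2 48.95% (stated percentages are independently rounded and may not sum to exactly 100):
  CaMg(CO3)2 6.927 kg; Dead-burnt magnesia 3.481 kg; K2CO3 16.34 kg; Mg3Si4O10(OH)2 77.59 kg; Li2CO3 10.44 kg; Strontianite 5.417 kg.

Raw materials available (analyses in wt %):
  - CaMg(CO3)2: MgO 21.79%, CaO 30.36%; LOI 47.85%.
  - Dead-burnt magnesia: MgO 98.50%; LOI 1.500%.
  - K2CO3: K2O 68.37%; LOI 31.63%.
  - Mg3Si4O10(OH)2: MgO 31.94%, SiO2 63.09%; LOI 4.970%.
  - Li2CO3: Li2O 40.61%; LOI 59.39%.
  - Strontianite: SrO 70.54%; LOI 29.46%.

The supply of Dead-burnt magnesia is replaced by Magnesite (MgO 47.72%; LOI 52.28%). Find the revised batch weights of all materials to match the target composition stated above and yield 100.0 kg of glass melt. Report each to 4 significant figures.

Revised batch per 100.0 kg glass melt:
  CaMg(CO3)2: 6.927 kg
  Magnesite: 7.186 kg
  K2CO3: 16.34 kg
  Mg3Si4O10(OH)2: 77.59 kg
  Li2CO3: 10.44 kg
  Strontianite: 5.417 kg
Total batch = 123.9 kg; LOI loss = 23.89 kg

The working math carries full precision in all steps; intermediates are shown, rounded to four significant digits, in the printout — every reported result undergoes a single rounding — all derived quantities, including glass mass, the yield, six oxide percentages, the totals, ignition loss, are computed starting from the weights on 100.0 kg of glass in full float precision, exactly as printed in question or answer.
Oxide-by-oxide targets in 100.0 kg glass melt:
  SrO: 3.821% × 100.0 = 3.821 kg
  MgO: 29.72% × 100.0 = 29.72 kg
  CaO: 2.103% × 100.0 = 2.103 kg
  Li2O: 4.239% × 100.0 = 4.239 kg
  K2O: 11.17% × 100.0 = 11.17 kg
  SiO2: 48.95% × 100.0 = 48.95 kg
A balance pass over the oxides, using the reported weights, against the basis in use (target by target, the sums agree given rounding of the digits):
  SrO: 5.417·0.7054 = 3.821 kg (target 3.821 kg)
  MgO: 6.927·0.2179 + 7.186·0.4772 + 77.59·0.3194 = 29.72 kg (target 29.72 kg)
  CaO: 6.927·0.3036 = 2.103 kg (target 2.103 kg)
  Li2O: 10.44·0.4061 = 4.240 kg (target 4.239 kg)
  K2O: 16.34·0.6837 = 11.17 kg (target 11.17 kg)
  SiO2: 77.59·0.6309 = 48.95 kg (target 48.95 kg)
Glass-mass sanity pass: total charge less LOI = 100.0 kg (per-oxide target masses sum to 100.0 kg; stated basis 100.0 kg — rounding explains the deltas).
Batch grand total — Σ batch = 123.9 kg; LOI removed, Σ of batch·LOI: 23.89 kg; yield = glass ÷ total batch = 80.72%.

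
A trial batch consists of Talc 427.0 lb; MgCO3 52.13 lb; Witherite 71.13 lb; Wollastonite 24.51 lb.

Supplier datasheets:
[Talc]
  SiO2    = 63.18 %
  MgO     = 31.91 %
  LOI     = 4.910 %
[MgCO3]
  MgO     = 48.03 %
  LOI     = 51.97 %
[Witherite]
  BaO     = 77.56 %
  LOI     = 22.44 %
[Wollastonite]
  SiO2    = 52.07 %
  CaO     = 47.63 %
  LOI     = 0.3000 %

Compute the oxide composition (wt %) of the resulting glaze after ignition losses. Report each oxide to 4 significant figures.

All internal work maintains full precision all the way through; the intermediate values appear rounded to 4 significant figures in the printout — a single rounding produces each reported figure. The derived quantities, including four oxide percentages, yield, net glass mass, the totals, ignition loss, are re-derived from the batch weights at 510.7 lb of glass in full precision, as set out in either problem or answer.
Per-oxide mass from batch:
  SiO2: 427.0·0.6318 + 24.51·0.5207 = 282.5 lb
  MgO: 427.0·0.3191 + 52.13·0.4803 = 161.3 lb
  CaO: 24.51·0.4763 = 11.67 lb
  BaO: 71.13·0.7756 = 55.17 lb
LOI: 427.0·0.04910 + 52.13·0.5197 + 71.13·0.2244 + 24.51·0.003000 = 64.09 lb
Glass = total batch minus LOI = 574.8 − 64.09 = 510.7 lb (consistent with Σ oxide mass)
percent share: oxide ÷ glass, ×100

Glass mass = 510.7 lb (batch 574.8 − LOI 64.09).
Composition: SiO2 55.33%, MgO 31.58%, CaO 2.286%, BaO 10.80%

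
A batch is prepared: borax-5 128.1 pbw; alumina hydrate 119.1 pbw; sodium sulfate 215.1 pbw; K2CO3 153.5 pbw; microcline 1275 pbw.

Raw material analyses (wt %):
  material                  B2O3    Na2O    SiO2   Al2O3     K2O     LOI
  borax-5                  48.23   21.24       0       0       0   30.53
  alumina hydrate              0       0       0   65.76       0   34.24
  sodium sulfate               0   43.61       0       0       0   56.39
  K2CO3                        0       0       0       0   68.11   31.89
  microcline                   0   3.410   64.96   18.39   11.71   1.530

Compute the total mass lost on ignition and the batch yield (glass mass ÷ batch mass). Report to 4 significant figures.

Full precision is kept throughout. The intermediate values are shown, with 4-significant-digit rounding, on the page — a single rounding completes every reported result; the derived quantities are recomputed from the weighed amounts on 1621 pbw of glass at full precision (the yield, LOI, the totals, glass mass, the five compositions), as set out in problem or answer.
Ignition loss by material:
  borax-5: 128.1 × 0.3053 = 39.11 pbw
  alumina hydrate: 119.1 × 0.3424 = 40.78 pbw
  sodium sulfate: 215.1 × 0.5639 = 121.3 pbw
  K2CO3: 153.5 × 0.3189 = 48.95 pbw
  microcline: 1275 × 0.01530 = 19.51 pbw
Total LOI = 269.6 pbw
Glass = batch − LOI = 1891 − 269.6 = 1621 pbw

LOI loss = 269.6 pbw; glass = 1621 pbw; yield = 85.74%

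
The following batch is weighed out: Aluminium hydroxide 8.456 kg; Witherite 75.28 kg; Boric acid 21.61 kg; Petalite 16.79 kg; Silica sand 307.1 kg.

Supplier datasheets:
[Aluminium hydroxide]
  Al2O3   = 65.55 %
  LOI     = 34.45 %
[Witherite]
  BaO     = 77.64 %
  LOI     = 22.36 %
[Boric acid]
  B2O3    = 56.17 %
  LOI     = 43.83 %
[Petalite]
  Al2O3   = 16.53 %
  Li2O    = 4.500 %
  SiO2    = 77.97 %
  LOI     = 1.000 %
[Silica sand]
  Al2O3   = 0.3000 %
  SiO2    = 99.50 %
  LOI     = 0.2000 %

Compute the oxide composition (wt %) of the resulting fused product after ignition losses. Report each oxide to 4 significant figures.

Intermediates are displayed (rounded to four significant digits) across the worked steps; all arithmetic holds full float precision from first step to last. Exactly one rounding lands on every reported figure; all derived quantities, including ignition loss, glass mass, the five compositions, the totals, yield, are rebuilt using the weight values for 399.2 kg of glass in full float precision exactly as printed in problem or answer.
Delivered oxide masses:
  Al2O3: 8.456·0.6555 + 16.79·0.1653 + 307.1·0.003000 = 9.240 kg
  BaO: 75.28·0.7764 = 58.45 kg
  Li2O: 16.79·0.04500 = 0.7555 kg
  B2O3: 21.61·0.5617 = 12.14 kg
  SiO2: 16.79·0.7797 + 307.1·0.9950 = 318.7 kg
LOI: 8.456·0.3445 + 75.28·0.2236 + 21.61·0.4383 + 16.79·0.01000 + 307.1·0.002000 = 30.00 kg
Glass = total batch minus LOI = 429.2 − 30.00 = 399.2 kg (consistent with Σ oxide mass)
oxide / glass × 100 gives the wt %

Glass mass = 399.2 kg (batch 429.2 − LOI 30.00).
Composition: Al2O3 2.314%, BaO 14.64%, Li2O 0.1892%, B2O3 3.040%, SiO2 79.82%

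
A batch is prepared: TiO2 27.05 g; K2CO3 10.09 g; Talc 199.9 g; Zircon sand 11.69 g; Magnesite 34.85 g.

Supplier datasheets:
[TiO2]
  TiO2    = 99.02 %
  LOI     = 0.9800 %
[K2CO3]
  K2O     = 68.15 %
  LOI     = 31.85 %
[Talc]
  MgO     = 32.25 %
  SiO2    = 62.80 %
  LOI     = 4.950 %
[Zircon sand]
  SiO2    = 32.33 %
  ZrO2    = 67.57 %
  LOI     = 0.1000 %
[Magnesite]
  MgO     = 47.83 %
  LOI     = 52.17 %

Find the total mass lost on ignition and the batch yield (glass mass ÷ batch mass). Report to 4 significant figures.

LOI loss = 31.57 g; glass = 252.0 g; yield = 88.87%

All arithmetic runs at full precision at every stage; the intermediate values are shown rounded off to 4 significant figures between the steps; every reported value is rounded a single time — derived quantities are re-derived in full precision (glass mass, yield, totals, five oxide percentages, LOI) using the weight values at 252.0 g of glass as given in the problem or answer text.
Material-by-material LOI:
  TiO2: 27.05 × 0.009800 = 0.2651 g
  K2CO3: 10.09 × 0.3185 = 3.214 g
  Talc: 199.9 × 0.04950 = 9.895 g
  Zircon sand: 11.69 × 0.001000 = 0.01169 g
  Magnesite: 34.85 × 0.5217 = 18.18 g
Total LOI = 31.57 g
Glass = batch − LOI = 283.6 − 31.57 = 252.0 g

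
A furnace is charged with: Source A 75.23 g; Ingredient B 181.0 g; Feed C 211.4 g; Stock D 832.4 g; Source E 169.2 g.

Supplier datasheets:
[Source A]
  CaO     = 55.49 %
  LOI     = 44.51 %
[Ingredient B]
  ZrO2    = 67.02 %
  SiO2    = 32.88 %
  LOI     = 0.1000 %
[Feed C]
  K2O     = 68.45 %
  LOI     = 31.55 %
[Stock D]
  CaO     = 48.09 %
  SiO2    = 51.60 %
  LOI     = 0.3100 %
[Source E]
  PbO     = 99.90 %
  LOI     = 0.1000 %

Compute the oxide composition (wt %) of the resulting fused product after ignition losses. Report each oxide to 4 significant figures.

Glass mass = 1366 g (batch 1469 − LOI 103.1).
Composition: PbO 12.37%, CaO 32.36%, K2O 10.59%, ZrO2 8.880%, SiO2 35.80%

Every computation carries full precision in all steps — working values appear rounded to four significant figures in the working — exactly one rounding is applied to each reported number. The derived quantities (glass mass, the totals, the yield, LOI, five oxide percentages) are re-derived in exact precision from the batch weights for 1366 g of glass, as given in the question or the answer.
What the batch supplies per oxide:
  PbO: 169.2·0.9990 = 169.0 g
  CaO: 75.23·0.5549 + 832.4·0.4809 = 442.0 g
  K2O: 211.4·0.6845 = 144.7 g
  ZrO2: 181.0·0.6702 = 121.3 g
  SiO2: 181.0·0.3288 + 832.4·0.5160 = 489.0 g
LOI: 75.23·0.4451 + 181.0·0.001000 + 211.4·0.3155 + 832.4·0.003100 + 169.2·0.001000 = 103.1 g
Net of LOI, the glass mass = 1469 − 103.1 = 1366 g (consistent with Σ oxide mass)
wt % = 100 × oxide mass / glass mass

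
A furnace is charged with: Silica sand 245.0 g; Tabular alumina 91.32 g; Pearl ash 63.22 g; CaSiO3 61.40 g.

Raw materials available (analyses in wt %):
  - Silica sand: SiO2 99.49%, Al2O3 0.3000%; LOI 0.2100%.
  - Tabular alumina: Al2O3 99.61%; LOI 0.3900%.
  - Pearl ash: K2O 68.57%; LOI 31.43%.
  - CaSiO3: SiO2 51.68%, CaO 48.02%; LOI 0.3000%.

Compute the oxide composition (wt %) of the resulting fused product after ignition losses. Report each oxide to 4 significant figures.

All internal work carries full precision throughout. Rounding to 4 significant figures applies to every in-between result as displayed — a single rounding finalizes each reported value. The derived quantities (yield, ignition loss, totals, glass mass, the four compositions) are computed using the weight values at 440.0 g of glass at full float precision, exactly as shown in either problem or answer.
Per-oxide mass from batch:
  K2O: 63.22·0.6857 = 43.35 g
  SiO2: 245.0·0.9949 + 61.40·0.5168 = 275.5 g
  Al2O3: 245.0·0.003000 + 91.32·0.9961 = 91.70 g
  CaO: 61.40·0.4802 = 29.48 g
LOI: 245.0·0.002100 + 91.32·0.003900 + 63.22·0.3143 + 61.40·0.003000 = 20.92 g
Glass = total batch minus LOI = 460.9 − 20.92 = 440.0 g (matching Σ of the oxides)
wt % = oxide mass / glass mass × 100

Glass mass = 440.0 g (batch 460.9 − LOI 20.92).
Composition: K2O 9.852%, SiO2 62.61%, Al2O3 20.84%, CaO 6.701%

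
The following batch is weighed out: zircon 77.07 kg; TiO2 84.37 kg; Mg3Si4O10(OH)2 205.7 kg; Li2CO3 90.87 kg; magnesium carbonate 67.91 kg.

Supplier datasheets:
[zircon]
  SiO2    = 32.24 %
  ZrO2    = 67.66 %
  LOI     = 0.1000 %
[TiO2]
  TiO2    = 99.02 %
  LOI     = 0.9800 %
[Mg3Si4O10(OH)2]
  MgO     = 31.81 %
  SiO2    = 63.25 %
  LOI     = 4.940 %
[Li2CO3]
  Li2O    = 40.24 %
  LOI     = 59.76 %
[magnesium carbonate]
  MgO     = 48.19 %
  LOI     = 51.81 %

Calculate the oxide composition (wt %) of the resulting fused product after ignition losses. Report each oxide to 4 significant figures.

All internal work runs at full float precision through the solve — intermediates are shown rounded to four significant figures — exactly one rounding lands on every reported figure — all derived quantities, including the five compositions, the totals, net glass mass, ignition loss, yield, are recomputed from the batch weights for 425.4 kg of glass at exact precision exactly as printed in the problem or answer text.
What the batch supplies per oxide:
  MgO: 205.7·0.3181 + 67.91·0.4819 = 98.16 kg
  SiO2: 77.07·0.3224 + 205.7·0.6325 = 155.0 kg
  Li2O: 90.87·0.4024 = 36.57 kg
  TiO2: 84.37·0.9902 = 83.54 kg
  ZrO2: 77.07·0.6766 = 52.15 kg
LOI: 77.07·0.001000 + 84.37·0.009800 + 205.7·0.04940 + 90.87·0.5976 + 67.91·0.5181 = 100.6 kg
Glass mass = batch − LOI = 525.9 − 100.6 = 425.4 kg (equal to the oxide-mass sum)
percent share: oxide ÷ glass, ×100

Glass mass = 425.4 kg (batch 525.9 − LOI 100.6).
Composition: MgO 23.08%, SiO2 36.43%, Li2O 8.596%, TiO2 19.64%, ZrO2 12.26%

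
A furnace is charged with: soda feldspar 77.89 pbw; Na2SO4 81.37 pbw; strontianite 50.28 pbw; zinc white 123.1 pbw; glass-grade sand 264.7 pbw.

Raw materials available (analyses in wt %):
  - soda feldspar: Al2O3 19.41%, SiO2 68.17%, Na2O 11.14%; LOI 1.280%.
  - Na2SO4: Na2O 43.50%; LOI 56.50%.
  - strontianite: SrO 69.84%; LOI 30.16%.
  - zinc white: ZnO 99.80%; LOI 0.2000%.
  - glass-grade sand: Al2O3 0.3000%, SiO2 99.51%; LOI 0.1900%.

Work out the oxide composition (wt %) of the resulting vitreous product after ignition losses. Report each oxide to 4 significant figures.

Glass mass = 534.5 pbw (batch 597.3 − LOI 62.88).
Composition: ZnO 22.99%, Al2O3 2.977%, SiO2 59.22%, SrO 6.570%, Na2O 8.246%

Every computation maintains full float precision at every stage — the intermediate values appear (rounded to four significant digits) across the worked steps. Each reported result undergoes a single rounding. Derived quantities, which include ignition loss, net glass mass, yield, the totals, the five compositions, are re-derived at full float precision, as they appear in problem or answer, using the weight values at 534.5 pbw of glass.
Mass of each oxide from the mix:
  ZnO: 123.1·0.9980 = 122.9 pbw
  Al2O3: 77.89·0.1941 + 264.7·0.003000 = 15.91 pbw
  SiO2: 77.89·0.6817 + 264.7·0.9951 = 316.5 pbw
  SrO: 50.28·0.6984 = 35.12 pbw
  Na2O: 77.89·0.1114 + 81.37·0.4350 = 44.07 pbw
LOI: 77.89·0.01280 + 81.37·0.5650 + 50.28·0.3016 + 123.1·0.002000 + 264.7·0.001900 = 62.88 pbw
Glass mass = batch − LOI = 597.3 − 62.88 = 534.5 pbw (consistent with Σ oxide mass)
wt %: oxide over glass, times 100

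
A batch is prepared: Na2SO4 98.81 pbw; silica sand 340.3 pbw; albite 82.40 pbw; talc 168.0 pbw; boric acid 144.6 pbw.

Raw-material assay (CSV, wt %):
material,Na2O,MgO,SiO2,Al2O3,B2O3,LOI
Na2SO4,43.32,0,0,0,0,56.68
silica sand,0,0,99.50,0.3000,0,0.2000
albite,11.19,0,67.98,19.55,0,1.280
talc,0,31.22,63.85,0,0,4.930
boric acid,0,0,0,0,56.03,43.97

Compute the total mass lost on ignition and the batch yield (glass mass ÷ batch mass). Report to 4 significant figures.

LOI loss = 129.6 pbw; glass = 704.5 pbw; yield = 84.46%

The whole derivation carries full precision from start to finish. The intermediate values are shown rounded to 4 significant digits; a single rounding finalizes every reported value — derived quantities (yield, net glass mass, ignition loss, the totals, the five compositions) are recomputed at exact precision using the weight values for 704.5 pbw of glass, as set out in either problem or answer.
Each material's LOI contribution:
  Na2SO4: 98.81 × 0.5668 = 56.01 pbw
  silica sand: 340.3 × 0.002000 = 0.6806 pbw
  albite: 82.40 × 0.01280 = 1.055 pbw
  talc: 168.0 × 0.04930 = 8.282 pbw
  boric acid: 144.6 × 0.4397 = 63.58 pbw
Total LOI = 129.6 pbw
Glass = batch − LOI = 834.1 − 129.6 = 704.5 pbw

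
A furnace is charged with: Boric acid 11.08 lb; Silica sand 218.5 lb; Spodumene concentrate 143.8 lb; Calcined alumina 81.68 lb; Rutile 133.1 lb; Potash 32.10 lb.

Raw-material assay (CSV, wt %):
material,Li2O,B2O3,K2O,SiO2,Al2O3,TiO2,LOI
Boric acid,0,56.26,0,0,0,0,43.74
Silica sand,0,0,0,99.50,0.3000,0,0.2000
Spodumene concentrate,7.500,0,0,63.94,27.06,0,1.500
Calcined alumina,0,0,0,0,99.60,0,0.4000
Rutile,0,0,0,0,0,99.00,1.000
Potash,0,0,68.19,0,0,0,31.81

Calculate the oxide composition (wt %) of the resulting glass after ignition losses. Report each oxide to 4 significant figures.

Glass mass = 601.0 lb (batch 620.3 − LOI 19.31).
Composition: Li2O 1.795%, B2O3 1.037%, K2O 3.642%, SiO2 51.48%, Al2O3 20.12%, TiO2 21.93%

Intermediates are displayed, rounded to 4 significant figures, in the printout; all arithmetic runs at full precision at all times; a single rounding completes every reported result — the derived quantities (net glass mass, totals, six oxide percentages, ignition loss, the yield) are rebuilt using the weight values per 601.0 lb of glass at exact precision exactly as shown in the problem or answer text.
Mass of each oxide from the mix:
  Li2O: 143.8·0.07500 = 10.79 lb
  B2O3: 11.08·0.5626 = 6.234 lb
  K2O: 32.10·0.6819 = 21.89 lb
  SiO2: 218.5·0.9950 + 143.8·0.6394 = 309.4 lb
  Al2O3: 218.5·0.003000 + 143.8·0.2706 + 81.68·0.9960 = 120.9 lb
  TiO2: 133.1·0.9900 = 131.8 lb
LOI: 11.08·0.4374 + 218.5·0.002000 + 143.8·0.01500 + 81.68·0.004000 + 133.1·0.01000 + 32.10·0.3181 = 19.31 lb
Resulting glass, batch − LOI: 620.3 − 19.31 = 601.0 lb (the oxide masses sum to this)
wt % = oxide mass / glass mass × 100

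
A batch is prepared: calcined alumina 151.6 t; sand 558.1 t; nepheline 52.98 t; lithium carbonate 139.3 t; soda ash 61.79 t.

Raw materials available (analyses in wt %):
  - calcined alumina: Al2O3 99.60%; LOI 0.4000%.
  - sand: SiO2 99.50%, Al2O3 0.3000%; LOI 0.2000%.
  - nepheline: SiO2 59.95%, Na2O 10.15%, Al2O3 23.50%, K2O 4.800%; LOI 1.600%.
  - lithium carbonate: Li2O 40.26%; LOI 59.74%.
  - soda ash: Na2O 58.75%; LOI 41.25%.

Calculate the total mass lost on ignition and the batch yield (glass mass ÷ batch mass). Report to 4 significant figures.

LOI loss = 111.3 t; glass = 852.5 t; yield = 88.45%

Values along the way are printed (rounded to 4 significant figures) as written; the whole derivation runs at full float precision at all times; every reported figure takes just one rounding; derived quantities (the totals, the five compositions, LOI, yield, net glass mass) are rebuilt at full precision starting from the weights per 852.5 t of glass exactly as shown in question or answer.
Each material's LOI contribution:
  calcined alumina: 151.6 × 0.004000 = 0.6064 t
  sand: 558.1 × 0.002000 = 1.116 t
  nepheline: 52.98 × 0.01600 = 0.8477 t
  lithium carbonate: 139.3 × 0.5974 = 83.22 t
  soda ash: 61.79 × 0.4125 = 25.49 t
Total LOI = 111.3 t
Glass = batch − LOI = 963.8 − 111.3 = 852.5 t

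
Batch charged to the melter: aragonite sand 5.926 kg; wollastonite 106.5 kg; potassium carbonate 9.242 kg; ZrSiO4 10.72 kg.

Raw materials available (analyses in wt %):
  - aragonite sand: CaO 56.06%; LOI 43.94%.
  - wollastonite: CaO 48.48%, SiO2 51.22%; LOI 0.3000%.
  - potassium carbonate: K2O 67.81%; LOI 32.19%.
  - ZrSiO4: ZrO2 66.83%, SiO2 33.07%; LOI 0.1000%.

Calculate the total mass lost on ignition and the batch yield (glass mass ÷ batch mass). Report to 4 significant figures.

LOI loss = 5.909 kg; glass = 126.5 kg; yield = 95.54%

The working math keeps exact precision from start to finish — in-progress results are displayed rounded to four significant digits. A single rounding finalizes every reported figure; the derived quantities, including totals, LOI, the four compositions, glass mass, the yield, are re-derived using the weight values at 126.5 kg of glass in full precision, exactly as shown in problem or answer.
Each material's LOI contribution:
  aragonite sand: 5.926 × 0.4394 = 2.604 kg
  wollastonite: 106.5 × 0.003000 = 0.3195 kg
  potassium carbonate: 9.242 × 0.3219 = 2.975 kg
  ZrSiO4: 10.72 × 0.001000 = 0.01072 kg
Total LOI = 5.909 kg
Glass = batch − LOI = 132.4 − 5.909 = 126.5 kg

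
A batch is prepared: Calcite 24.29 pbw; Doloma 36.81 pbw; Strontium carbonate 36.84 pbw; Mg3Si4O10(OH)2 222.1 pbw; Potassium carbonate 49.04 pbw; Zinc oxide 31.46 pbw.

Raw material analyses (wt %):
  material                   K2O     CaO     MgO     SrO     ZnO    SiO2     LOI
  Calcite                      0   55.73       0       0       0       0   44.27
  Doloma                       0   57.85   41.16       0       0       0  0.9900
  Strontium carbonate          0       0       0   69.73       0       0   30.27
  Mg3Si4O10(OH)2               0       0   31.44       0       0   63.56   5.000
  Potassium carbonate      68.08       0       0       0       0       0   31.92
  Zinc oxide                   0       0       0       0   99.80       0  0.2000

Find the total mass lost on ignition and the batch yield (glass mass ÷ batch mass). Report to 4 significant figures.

LOI loss = 49.09 pbw; glass = 351.4 pbw; yield = 87.74%

All internal work holds full float precision from first step to last — values along the way are printed with 4-significant-figure rounding on the page. Every reported number carries a single rounding — all derived quantities are re-derived from the batch weights at 351.4 pbw of glass at full float precision (LOI, the totals, the six compositions, glass mass, yield), as given in question or answer.
Ignition loss by material:
  Calcite: 24.29 × 0.4427 = 10.75 pbw
  Doloma: 36.81 × 0.009900 = 0.3644 pbw
  Strontium carbonate: 36.84 × 0.3027 = 11.15 pbw
  Mg3Si4O10(OH)2: 222.1 × 0.05000 = 11.11 pbw
  Potassium carbonate: 49.04 × 0.3192 = 15.65 pbw
  Zinc oxide: 31.46 × 0.002000 = 0.06292 pbw
Total LOI = 49.09 pbw
Glass = batch − LOI = 400.5 − 49.09 = 351.4 pbw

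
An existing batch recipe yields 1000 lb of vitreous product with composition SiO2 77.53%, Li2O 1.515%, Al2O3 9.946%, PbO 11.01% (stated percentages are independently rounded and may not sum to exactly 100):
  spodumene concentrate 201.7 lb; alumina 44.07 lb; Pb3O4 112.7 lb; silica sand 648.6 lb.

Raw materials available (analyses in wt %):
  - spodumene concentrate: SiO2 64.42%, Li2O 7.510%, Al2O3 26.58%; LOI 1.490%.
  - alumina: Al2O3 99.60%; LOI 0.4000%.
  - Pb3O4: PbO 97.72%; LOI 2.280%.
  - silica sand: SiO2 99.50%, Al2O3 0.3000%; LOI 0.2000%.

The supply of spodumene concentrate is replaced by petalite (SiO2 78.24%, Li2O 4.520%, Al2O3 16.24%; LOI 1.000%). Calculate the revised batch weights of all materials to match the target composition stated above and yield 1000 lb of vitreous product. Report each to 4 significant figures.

Revised batch per 1000 lb vitreous product:
  petalite: 335.2 lb
  alumina: 43.65 lb
  Pb3O4: 112.7 lb
  silica sand: 515.6 lb
Total batch = 1007 lb; LOI loss = 7.127 lb

Values along the way are shown, with 4-significant-digit rounding, as written — exact precision is held in every operation — each reported value is rounded only once; all derived quantities are re-derived in full precision (the four compositions, LOI, glass mass, the yield, the totals) from the batch weights for 1000 lb of glass exactly as printed in the question or the answer.
Oxide-by-oxide targets in 1000 lb vitreous product:
  SiO2: 77.53% × 1000 = 775.3 lb
  Li2O: 1.515% × 1000 = 15.15 lb
  Al2O3: 9.946% × 1000 = 99.46 lb
  PbO: 11.01% × 1000 = 110.1 lb
Sums-versus-targets review on the weights just shown, for the quoted basis mass (summed amounts equal target values net of answer rounding effects):
  SiO2: 335.2·0.7824 + 515.6·0.9950 = 775.3 lb (target 775.3 lb)
  Li2O: 335.2·0.04520 = 15.15 lb (target 15.15 lb)
  Al2O3: 335.2·0.1624 + 43.65·0.9960 + 515.6·0.003000 = 99.46 lb (target 99.46 lb)
  PbO: 112.7·0.9772 = 110.1 lb (target 110.1 lb)
Glass-mass sanity pass: total batch − LOI = 1000 lb (targets for the oxides total 1000 lb; against the stated basis, 1000 lb — differing by rounding only).
Summing the batch: Σ batch = 1007 lb; ignition loss, Σ(batch × LOI) = 7.127 lb; glass ÷ batch gives a yield of 99.29%.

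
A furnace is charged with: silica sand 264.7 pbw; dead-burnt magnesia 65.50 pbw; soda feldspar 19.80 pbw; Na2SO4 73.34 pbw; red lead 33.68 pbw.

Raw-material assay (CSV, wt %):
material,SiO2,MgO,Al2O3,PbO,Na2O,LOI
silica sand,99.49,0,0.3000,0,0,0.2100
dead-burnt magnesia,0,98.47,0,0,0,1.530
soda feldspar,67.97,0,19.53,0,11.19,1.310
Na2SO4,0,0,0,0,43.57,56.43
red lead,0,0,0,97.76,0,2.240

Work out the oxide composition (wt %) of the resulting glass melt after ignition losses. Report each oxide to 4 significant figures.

Glass mass = 413.1 pbw (batch 457.0 − LOI 43.96).
Composition: SiO2 67.01%, MgO 15.61%, Al2O3 1.128%, PbO 7.971%, Na2O 8.272%

Every computation maintains full precision throughout. The intermediate values are displayed (rounded to four significant figures) on the page — each reported value receives exactly one rounding — derived quantities (the five compositions, glass mass, yield, LOI, the totals) are rebuilt at exact precision using the weight values on 413.1 pbw of glass as set out in the problem or the answer.
Oxide-by-oxide delivered mass:
  SiO2: 264.7·0.9949 + 19.80·0.6797 = 276.8 pbw
  MgO: 65.50·0.9847 = 64.50 pbw
  Al2O3: 264.7·0.003000 + 19.80·0.1953 = 4.661 pbw
  PbO: 33.68·0.9776 = 32.93 pbw
  Na2O: 19.80·0.1119 + 73.34·0.4357 = 34.17 pbw
LOI: 264.7·0.002100 + 65.50·0.01530 + 19.80·0.01310 + 73.34·0.5643 + 33.68·0.02240 = 43.96 pbw
The glass mass, total less LOI, = 457.0 − 43.96 = 413.1 pbw (matching Σ of the oxides)
percent share: oxide ÷ glass, ×100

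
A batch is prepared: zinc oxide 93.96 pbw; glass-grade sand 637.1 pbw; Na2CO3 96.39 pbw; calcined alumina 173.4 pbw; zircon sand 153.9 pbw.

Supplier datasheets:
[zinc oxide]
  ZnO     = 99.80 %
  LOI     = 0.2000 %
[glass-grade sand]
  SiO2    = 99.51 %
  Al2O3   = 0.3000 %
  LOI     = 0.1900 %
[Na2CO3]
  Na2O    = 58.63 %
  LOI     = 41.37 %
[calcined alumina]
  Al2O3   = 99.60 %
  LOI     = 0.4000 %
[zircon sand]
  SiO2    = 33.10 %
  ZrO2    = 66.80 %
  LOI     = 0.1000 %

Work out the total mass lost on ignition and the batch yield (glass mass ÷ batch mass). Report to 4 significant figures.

LOI loss = 42.12 pbw; glass = 1113 pbw; yield = 96.35%

All arithmetic runs at full precision from start to finish — rounding to 4 significant figures applies to every mid-chain value as printed — each reported number takes exactly one rounding; all derived quantities are rebuilt in full precision (net glass mass, the yield, ignition loss, totals, five oxide percentages) starting from the weights on 1113 pbw of glass, exactly as printed in the question or the answer.
Per-material ignition loss:
  zinc oxide: 93.96 × 0.002000 = 0.1879 pbw
  glass-grade sand: 637.1 × 0.001900 = 1.210 pbw
  Na2CO3: 96.39 × 0.4137 = 39.88 pbw
  calcined alumina: 173.4 × 0.004000 = 0.6936 pbw
  zircon sand: 153.9 × 0.001000 = 0.1539 pbw
Total LOI = 42.12 pbw
Glass = batch − LOI = 1155 − 42.12 = 1113 pbw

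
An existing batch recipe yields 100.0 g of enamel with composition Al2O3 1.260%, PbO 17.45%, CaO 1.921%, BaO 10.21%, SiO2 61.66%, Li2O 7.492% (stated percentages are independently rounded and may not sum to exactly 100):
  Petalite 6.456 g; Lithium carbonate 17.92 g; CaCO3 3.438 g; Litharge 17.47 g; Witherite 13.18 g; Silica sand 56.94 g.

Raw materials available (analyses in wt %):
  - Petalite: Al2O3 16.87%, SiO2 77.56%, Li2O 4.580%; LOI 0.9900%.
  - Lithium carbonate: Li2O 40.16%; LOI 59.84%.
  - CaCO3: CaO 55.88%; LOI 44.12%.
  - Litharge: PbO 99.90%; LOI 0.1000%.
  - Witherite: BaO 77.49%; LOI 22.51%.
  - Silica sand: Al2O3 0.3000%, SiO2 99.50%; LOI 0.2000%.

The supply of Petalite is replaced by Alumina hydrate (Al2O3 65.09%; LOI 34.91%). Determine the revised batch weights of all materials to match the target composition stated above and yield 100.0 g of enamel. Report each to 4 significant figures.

The working math runs at full precision in every operation. The intermediate values are printed, with 4-significant-digit rounding, within the worked lines. Every reported value is rounded exactly once. The derived quantities, including the six compositions, ignition loss, net glass mass, yield, the totals, are computed using the weight values on 100.0 g of glass at exact precision as they appear in the question or the answer.
The oxide mass targets at 100.0 g enamel:
  Al2O3: 1.260% × 100.0 = 1.260 g
  PbO: 17.45% × 100.0 = 17.45 g
  CaO: 1.921% × 100.0 = 1.921 g
  BaO: 10.21% × 100.0 = 10.21 g
  SiO2: 61.66% × 100.0 = 61.66 g
  Li2O: 7.492% × 100.0 = 7.492 g
Balance tally, oxide-wise, per the reported batch figures, at the basis given (each sum matches its target mass net of answer rounding effects):
  Al2O3: 1.650·0.6509 + 61.97·0.003000 = 1.260 g (target 1.260 g)
  PbO: 17.47·0.9990 = 17.45 g (target 17.45 g)
  CaO: 3.438·0.5588 = 1.921 g (target 1.921 g)
  BaO: 13.18·0.7749 = 10.21 g (target 10.21 g)
  SiO2: 61.97·0.9950 = 61.66 g (target 61.66 g)
  Li2O: 18.66·0.4016 = 7.494 g (target 7.492 g)
Glass-mass sanity pass: whole batch net of LOI = 100.0 g (oxide target masses add up to 99.99 g; versus the stated basis of 100.0 g — deltas are rounding alone).
Total batch = Σ batch = 116.4 g; Σ batch·LOI gives LOI loss = 16.37 g; yield = glass ÷ total batch = 85.93%.

Revised batch per 100.0 g enamel:
  Alumina hydrate: 1.650 g
  Lithium carbonate: 18.66 g
  CaCO3: 3.438 g
  Litharge: 17.47 g
  Witherite: 13.18 g
  Silica sand: 61.97 g
Total batch = 116.4 g; LOI loss = 16.37 g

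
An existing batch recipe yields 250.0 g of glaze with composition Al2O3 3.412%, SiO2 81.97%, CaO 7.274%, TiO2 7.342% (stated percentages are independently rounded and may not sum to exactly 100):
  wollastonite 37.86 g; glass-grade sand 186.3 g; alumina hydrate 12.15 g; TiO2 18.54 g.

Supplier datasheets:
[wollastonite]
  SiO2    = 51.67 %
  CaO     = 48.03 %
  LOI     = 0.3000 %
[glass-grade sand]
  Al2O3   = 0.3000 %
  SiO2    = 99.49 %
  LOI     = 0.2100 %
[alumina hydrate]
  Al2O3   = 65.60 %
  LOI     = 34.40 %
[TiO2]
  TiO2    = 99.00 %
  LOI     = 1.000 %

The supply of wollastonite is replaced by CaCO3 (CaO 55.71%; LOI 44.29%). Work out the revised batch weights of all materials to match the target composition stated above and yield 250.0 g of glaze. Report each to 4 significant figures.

Values along the way are shown rounded to four significant figures in the working; the working math holds full precision from start to finish. Every reported figure is rounded just once; derived quantities are rebuilt starting from the weights for 250.0 g of glass at full precision (the four compositions, ignition loss, the totals, glass mass, the yield) exactly as shown in the question or the answer.
Oxide-by-oxide targets in 250.0 g glaze:
  Al2O3: 3.412% × 250.0 = 8.530 g
  SiO2: 81.97% × 250.0 = 204.9 g
  CaO: 7.274% × 250.0 = 18.18 g
  TiO2: 7.342% × 250.0 = 18.36 g
Checking each oxide sum per the reported batch figures, on the stated basis (every target is met by its sum net of answer rounding effects):
  Al2O3: 206.0·0.003000 + 12.06·0.6560 = 8.529 g (target 8.530 g)
  SiO2: 206.0·0.9949 = 204.9 g (target 204.9 g)
  CaO: 32.64·0.5571 = 18.18 g (target 18.18 g)
  TiO2: 18.54·0.9900 = 18.35 g (target 18.36 g)
Glass mass check: total batch − LOI = 250.0 g (targets for the oxides total 250.0 g; the stated basis being 250.0 g — a pure rounding effect).
Whole-batch sum: Σ batch = 269.2 g; the LOI term Σ batch·LOI equals 19.22 g; as yield: glass ÷ batch → 92.86%.

Revised batch per 250.0 g glaze:
  CaCO3: 32.64 g
  glass-grade sand: 206.0 g
  alumina hydrate: 12.06 g
  TiO2: 18.54 g
Total batch = 269.2 g; LOI loss = 19.22 g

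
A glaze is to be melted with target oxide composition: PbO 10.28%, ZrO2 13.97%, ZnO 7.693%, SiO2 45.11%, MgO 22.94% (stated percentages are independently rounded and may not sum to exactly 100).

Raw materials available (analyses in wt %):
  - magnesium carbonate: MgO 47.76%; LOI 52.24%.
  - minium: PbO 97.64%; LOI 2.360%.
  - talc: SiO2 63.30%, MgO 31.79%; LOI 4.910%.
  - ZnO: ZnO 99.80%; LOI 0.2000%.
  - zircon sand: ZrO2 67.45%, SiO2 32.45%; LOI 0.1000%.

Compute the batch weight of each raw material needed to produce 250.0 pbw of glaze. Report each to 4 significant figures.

Batch per 250.0 pbw glaze:
  magnesium carbonate: 19.16 pbw
  minium: 26.32 pbw
  talc: 151.6 pbw
  ZnO: 19.27 pbw
  zircon sand: 51.78 pbw
Total batch = 268.1 pbw; LOI loss = 18.16 pbw; yield = 93.23%

All arithmetic carries exact precision in all steps. Mid-chain values appear rounded off to 4 significant figures in the working; every reported result undergoes a single rounding. All derived quantities, which include glass mass, ignition loss, yield, five oxide percentages, the totals, are carried at full float precision, precisely as stated by the problem or the answer, using the weight values at 250.0 pbw of glass.
Oxide-by-oxide targets in 250.0 pbw glaze:
  PbO: 10.28% × 250.0 = 25.70 pbw
  ZrO2: 13.97% × 250.0 = 34.92 pbw
  ZnO: 7.693% × 250.0 = 19.23 pbw
  SiO2: 45.11% × 250.0 = 112.8 pbw
  MgO: 22.94% × 250.0 = 57.35 pbw
Per-oxide balance check using the reported weights, versus the basis set out (oxide sums agree with the targets within answer rounding):
  PbO: 26.32·0.9764 = 25.70 pbw (target 25.70 pbw)
  ZrO2: 51.78·0.6745 = 34.93 pbw (target 34.92 pbw)
  ZnO: 19.27·0.9980 = 19.23 pbw (target 19.23 pbw)
  SiO2: 151.6·0.6330 + 51.78·0.3245 = 112.8 pbw (target 112.8 pbw)
  MgO: 19.16·0.4776 + 151.6·0.3179 = 57.34 pbw (target 57.35 pbw)
Glass-mass sanity pass: total charge less LOI = 250.0 pbw (summing oxide targets gives 250.0 pbw; against the stated basis, 250.0 pbw — a pure rounding effect).
Whole-batch sum: Σ batch = 268.1 pbw; Σ batch·LOI gives LOI loss = 18.16 pbw; the yield ratio, glass ÷ batch: 93.23%.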